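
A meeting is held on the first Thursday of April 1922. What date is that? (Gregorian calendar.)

April 1, 1922 is a Saturday.
The first Thursday is therefore April 6 (5 days later).

April 6, 1922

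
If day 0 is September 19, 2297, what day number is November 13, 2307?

3706

Sep 19, 2297 → Sep 19, 2298: 365 days.
Sep 19, 2298 → Sep 19, 2299: 365 days.
Sep 19, 2299 → Sep 19, 2300: 365 days.
Sep 19, 2300 → Sep 19, 2301: 365 days.
Sep 19, 2301 → Sep 19, 2302: 365 days.
Sep 19, 2302 → Sep 19, 2303: 365 days.
Sep 19, 2303 → Sep 19, 2304: 366 days (Feb 29, 2304 is in that span).
Sep 19, 2304 → Sep 19, 2305: 365 days.
Sep 19, 2305 → Sep 19, 2306: 365 days.
Sep 19, 2306 → Sep 19, 2307: 365 days.
Sep 19, 2307 → Oct 19, 2307: 30 days (September has 30).
Oct 19, 2307 → Nov 13, 2307: 25 days.
Total: 3706 days.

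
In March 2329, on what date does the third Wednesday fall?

March 1, 2329 is a Friday.
The first Wednesday is therefore March 6 (5 days later).
The third Wednesday is 6 + 2×7 = March 20.

March 20, 2329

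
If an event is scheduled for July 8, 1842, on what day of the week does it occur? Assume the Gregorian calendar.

Friday

January 1, 1842 is a Saturday.
Jan 1, 1842 → Feb 1, 1842: 31 days (January has 31).
Feb 1, 1842 → Mar 1, 1842: 28 days (February has 28).
Mar 1, 1842 → Apr 1, 1842: 31 days (March has 31).
Apr 1, 1842 → May 1, 1842: 30 days (April has 30).
May 1, 1842 → Jun 1, 1842: 31 days (May has 31).
Jun 1, 1842 → Jul 1, 1842: 30 days (June has 30).
Jul 1, 1842 → Jul 8, 1842: 7 days.
Total: 188 days.
188 mod 7 = 6, so Saturday + 6 = Friday.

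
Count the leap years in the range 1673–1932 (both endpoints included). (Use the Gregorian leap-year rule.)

Multiples of 4 in [1673,1932]: 65.
Of those, multiples of 100: 3 (not leap unless ÷400).
Multiples of 400: 0.
Leap years = 65 − 3 + 0 = 62.

62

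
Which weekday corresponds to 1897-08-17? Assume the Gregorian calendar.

Tuesday

Doomsday rule: the anchor day for the 1800s is Friday. For year 97: 97÷12 = 8 r 1, and 1÷4 = 0, so 8+1+0 = 9.
Friday + 9 ≡ Sunday — that's 1897's doomsday.
In August the doomsday date is Aug 8.
Aug 17 is 9 days after Aug 8; 9 mod 7 = 2, so Sunday + 2 = Tuesday.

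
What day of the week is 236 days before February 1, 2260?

Friday

Feb 1, 2260 is a Wednesday.
236 mod 7 = 5, so 236 days before a Wednesday is Wednesday − 5 = Friday.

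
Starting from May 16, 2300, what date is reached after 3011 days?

August 13, 2308

+365 (one year) → May 16, 2301 (2646 left).
+365 (one year) → May 16, 2302 (2281 left).
+365 (one year) → May 16, 2303 (1916 left).
+366 (one year; includes Feb 29, 2304) → May 16, 2304 (1550 left).
+365 (one year) → May 16, 2305 (1185 left).
+365 (one year) → May 16, 2306 (820 left).
+365 (one year) → May 16, 2307 (455 left).
+366 (one year; includes Feb 29, 2308) → May 16, 2308 (89 left).
May has 31 days: +16 → Jun 1, 2308 (73 left).
Jun has 30 days: +30 → Jul 1, 2308 (43 left).
Jul has 31 days: +31 → Aug 1, 2308 (12 left).
+12 → Aug 13, 2308.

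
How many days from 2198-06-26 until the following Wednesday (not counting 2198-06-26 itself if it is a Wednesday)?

Jun 26, 2198 is a Tuesday.
From Tuesday to the next Wednesday is 1 day.

1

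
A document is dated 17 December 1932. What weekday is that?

Doomsday rule: the anchor day for the 1900s is Wednesday. For year 32: 32÷12 = 2 r 8, and 8÷4 = 2, so 2+8+2 = 12.
Wednesday + 12 ≡ Monday — that's 1932's doomsday.
In December the doomsday date is Dec 12.
Dec 17 is 5 days after Dec 12; 5 mod 7 = 5, so Monday + 5 = Saturday.

Saturday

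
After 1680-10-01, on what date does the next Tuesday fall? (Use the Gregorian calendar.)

October 8, 1680

Oct 1, 1680 is a Tuesday.
From Tuesday to the next Tuesday is 7 days.
Oct 1, 1680 + 7 = Oct 8, 1680.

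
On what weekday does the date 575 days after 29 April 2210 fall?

Monday

First find the weekday of Apr 29, 2210. Doomsday rule: the anchor day for the 2200s is Friday. For year 10: 10÷12 = 0 r 10, and 10÷4 = 2, so 0+10+2 = 12.
Friday + 12 ≡ Wednesday — that's 2210's doomsday.
In April the doomsday date is Apr 4.
Apr 29 is 25 days after Apr 4; 25 mod 7 = 4, so Wednesday + 4 = Sunday.
575 mod 7 = 1, so 575 days after a Sunday is Sunday + 1 = Monday.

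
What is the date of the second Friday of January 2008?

January 1, 2008 is a Tuesday.
The first Friday is therefore January 4 (3 days later).
The second Friday is 4 + 1×7 = January 11.

January 11, 2008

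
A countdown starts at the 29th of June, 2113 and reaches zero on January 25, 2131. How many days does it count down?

6419

Jun 29, 2113 → Jun 29, 2114: 365 days.
Jun 29, 2114 → Jun 29, 2115: 365 days.
Jun 29, 2115 → Jun 29, 2116: 366 days (Feb 29, 2116 is in that span).
Jun 29, 2116 → Jun 29, 2117: 365 days.
Jun 29, 2117 → Jun 29, 2118: 365 days.
Jun 29, 2118 → Jun 29, 2119: 365 days.
Jun 29, 2119 → Jun 29, 2120: 366 days (Feb 29, 2120 is in that span).
Jun 29, 2120 → Jun 29, 2121: 365 days.
Jun 29, 2121 → Jun 29, 2122: 365 days.
Jun 29, 2122 → Jun 29, 2123: 365 days.
Jun 29, 2123 → Jun 29, 2124: 366 days (Feb 29, 2124 is in that span).
Jun 29, 2124 → Jun 29, 2125: 365 days.
Jun 29, 2125 → Jun 29, 2126: 365 days.
Jun 29, 2126 → Jun 29, 2127: 365 days.
Jun 29, 2127 → Jun 29, 2128: 366 days (Feb 29, 2128 is in that span).
Jun 29, 2128 → Jun 29, 2129: 365 days.
Jun 29, 2129 → Jun 29, 2130: 365 days.
Jun 29, 2130 → Jul 29, 2130: 30 days (June has 30).
Jul 29, 2130 → Aug 29, 2130: 31 days (July has 31).
Aug 29, 2130 → Sep 29, 2130: 31 days (August has 31).
Sep 29, 2130 → Oct 29, 2130: 30 days (September has 30).
Oct 29, 2130 → Nov 29, 2130: 31 days (October has 31).
Nov 29, 2130 → Dec 29, 2130: 30 days (November has 30).
Dec 29, 2130 → Jan 25, 2131: 27 days.
Total: 6419 days.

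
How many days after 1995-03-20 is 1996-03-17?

Mar 20, 1995 → Apr 20, 1995: 31 days (March has 31).
Apr 20, 1995 → May 20, 1995: 30 days (April has 30).
May 20, 1995 → Jun 20, 1995: 31 days (May has 31).
Jun 20, 1995 → Jul 20, 1995: 30 days (June has 30).
Jul 20, 1995 → Aug 20, 1995: 31 days (July has 31).
Aug 20, 1995 → Sep 20, 1995: 31 days (August has 31).
Sep 20, 1995 → Oct 20, 1995: 30 days (September has 30).
Oct 20, 1995 → Nov 20, 1995: 31 days (October has 31).
Nov 20, 1995 → Dec 20, 1995: 30 days (November has 30).
Dec 20, 1995 → Jan 20, 1996: 31 days (December has 31).
Jan 20, 1996 → Feb 20, 1996: 31 days (January has 31).
Feb 20, 1996 → Mar 17, 1996: 26 days.
Total: 363 days.

363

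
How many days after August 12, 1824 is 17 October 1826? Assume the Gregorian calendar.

Aug 12, 1824 → Aug 12, 1825: 365 days.
Aug 12, 1825 → Aug 12, 1826: 365 days.
Aug 12, 1826 → Sep 12, 1826: 31 days (August has 31).
Sep 12, 1826 → Oct 12, 1826: 30 days (September has 30).
Oct 12, 1826 → Oct 17, 1826: 5 days.
Total: 796 days.

796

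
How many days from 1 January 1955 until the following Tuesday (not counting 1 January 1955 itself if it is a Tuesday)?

3

Jan 1, 1955 is a Saturday.
From Saturday to the next Tuesday is 3 days.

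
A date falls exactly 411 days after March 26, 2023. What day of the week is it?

Friday

First find the weekday of Mar 26, 2023. Doomsday rule: the anchor day for the 2000s is Tuesday. For year 23: 23÷12 = 1 r 11, and 11÷4 = 2, so 1+11+2 = 14.
Tuesday + 14 ≡ Tuesday — that's 2023's doomsday.
In March the doomsday date is Mar 14.
Mar 26 is 12 days after Mar 14; 12 mod 7 = 5, so Tuesday + 5 = Sunday.
411 mod 7 = 5, so 411 days after a Sunday is Sunday + 5 = Friday.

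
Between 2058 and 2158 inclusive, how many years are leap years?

24

Multiples of 4 in [2058,2158]: 25.
Of those, multiples of 100: 1 (not leap unless ÷400).
Multiples of 400: 0.
Leap years = 25 − 1 + 0 = 24.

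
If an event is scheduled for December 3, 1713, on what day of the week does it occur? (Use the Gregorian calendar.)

Sunday

Doomsday rule: the anchor day for the 1700s is Sunday. For year 13: 13÷12 = 1 r 1, and 1÷4 = 0, so 1+1+0 = 2.
Sunday + 2 ≡ Tuesday — that's 1713's doomsday.
In December the doomsday date is Dec 12.
Dec 3 is 9 days before Dec 12; 9 mod 7 = 2, so Tuesday − 2 = Sunday.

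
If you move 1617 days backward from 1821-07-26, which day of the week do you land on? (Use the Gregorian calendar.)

Thursday

Jul 26, 1821 is a Thursday.
1617 mod 7 = 0, so 1617 days before a Thursday is Thursday − 0 = Thursday.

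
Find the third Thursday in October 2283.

October 18, 2283

October 1, 2283 is a Monday.
The first Thursday is therefore October 4 (3 days later).
The third Thursday is 4 + 2×7 = October 18.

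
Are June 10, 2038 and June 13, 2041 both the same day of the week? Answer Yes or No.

Yes

From Jun 10, 2038 to Jun 13, 2041 is 1099 days.
1099 mod 7 = 0, so they are the same weekday.
(Jun 10, 2038 is a Thursday; Jun 13, 2041 is a Thursday.)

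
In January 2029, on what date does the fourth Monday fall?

January 22, 2029

January 1, 2029 is a Monday.
The first Monday is therefore January 1 (same day).
The fourth Monday is 1 + 3×7 = January 22.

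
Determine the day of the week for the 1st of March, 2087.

Doomsday rule: the anchor day for the 2000s is Tuesday. For year 87: 87÷12 = 7 r 3, and 3÷4 = 0, so 7+3+0 = 10.
Tuesday + 10 ≡ Friday — that's 2087's doomsday.
In March the doomsday date is Mar 14.
Mar 1 is 13 days before Mar 14; 13 mod 7 = 6, so Friday − 6 = Saturday.

Saturday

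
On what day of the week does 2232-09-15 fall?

Saturday

Doomsday rule: the anchor day for the 2200s is Friday. For year 32: 32÷12 = 2 r 8, and 8÷4 = 2, so 2+8+2 = 12.
Friday + 12 ≡ Wednesday — that's 2232's doomsday.
In September the doomsday date is Sep 5.
Sep 15 is 10 days after Sep 5; 10 mod 7 = 3, so Wednesday + 3 = Saturday.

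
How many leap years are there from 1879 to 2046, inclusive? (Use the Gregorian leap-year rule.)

Multiples of 4 in [1879,2046]: 42.
Of those, multiples of 100: 2 (not leap unless ÷400).
Multiples of 400: 1.
Leap years = 42 − 2 + 1 = 41.

41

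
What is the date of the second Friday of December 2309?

December 10, 2309

December 1, 2309 is a Wednesday.
The first Friday is therefore December 3 (2 days later).
The second Friday is 3 + 1×7 = December 10.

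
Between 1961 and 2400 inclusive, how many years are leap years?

107

Multiples of 4 in [1961,2400]: 110.
Of those, multiples of 100: 5 (not leap unless ÷400).
Multiples of 400: 2.
Leap years = 110 − 5 + 2 = 107.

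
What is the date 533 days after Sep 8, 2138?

February 23, 2140

+365 (one year) → Sep 8, 2139 (168 left).
Sep has 30 days: +23 → Oct 1, 2139 (145 left).
Oct has 31 days: +31 → Nov 1, 2139 (114 left).
Nov has 30 days: +30 → Dec 1, 2139 (84 left).
Dec has 31 days: +31 → Jan 1, 2140 (53 left).
Jan has 31 days: +31 → Feb 1, 2140 (22 left).
+22 → Feb 23, 2140.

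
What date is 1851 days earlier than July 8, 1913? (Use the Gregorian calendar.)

June 13, 1908

−365 (one year) → Jul 8, 1912 (1486 left).
−366 (one year; includes Feb 29, 1912) → Jul 8, 1911 (1120 left).
−365 (one year) → Jul 8, 1910 (755 left).
−365 (one year) → Jul 8, 1909 (390 left).
−8 → Jun 30, 1909 (end of Jun, 30 days; 382 left).
−30 → May 31, 1909 (end of May, 31 days; 352 left).
−31 → Apr 30, 1909 (end of Apr, 30 days; 321 left).
−30 → Mar 31, 1909 (end of Mar, 31 days; 291 left).
−31 → Feb 28, 1909 (end of Feb, 28 days; 260 left).
−28 → Jan 31, 1909 (end of Jan, 31 days; 232 left).
−31 → Dec 31, 1908 (end of Dec, 31 days; 201 left).
−31 → Nov 30, 1908 (end of Nov, 30 days; 170 left).
−30 → Oct 31, 1908 (end of Oct, 31 days; 140 left).
−31 → Sep 30, 1908 (end of Sep, 30 days; 109 left).
−30 → Aug 31, 1908 (end of Aug, 31 days; 79 left).
−31 → Jul 31, 1908 (end of Jul, 31 days; 48 left).
−31 → Jun 30, 1908 (end of Jun, 30 days; 17 left).
−17 → Jun 13, 1908.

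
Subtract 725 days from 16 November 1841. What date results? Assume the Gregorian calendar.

November 22, 1839

−365 (one year) → Nov 16, 1840 (360 left).
−16 → Oct 31, 1840 (end of Oct, 31 days; 344 left).
−31 → Sep 30, 1840 (end of Sep, 30 days; 313 left).
−30 → Aug 31, 1840 (end of Aug, 31 days; 283 left).
−31 → Jul 31, 1840 (end of Jul, 31 days; 252 left).
−31 → Jun 30, 1840 (end of Jun, 30 days; 221 left).
−30 → May 31, 1840 (end of May, 31 days; 191 left).
−31 → Apr 30, 1840 (end of Apr, 30 days; 160 left).
−30 → Mar 31, 1840 (end of Mar, 31 days; 130 left).
−31 → Feb 29, 1840 (end of Feb, 29 days; 99 left).
−29 → Jan 31, 1840 (end of Jan, 31 days; 70 left).
−31 → Dec 31, 1839 (end of Dec, 31 days; 39 left).
−31 → Nov 30, 1839 (end of Nov, 30 days; 8 left).
−8 → Nov 22, 1839.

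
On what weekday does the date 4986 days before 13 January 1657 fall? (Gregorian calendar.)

Thursday

First find the weekday of Jan 13, 1657. Doomsday rule: the anchor day for the 1600s is Tuesday. For year 57: 57÷12 = 4 r 9, and 9÷4 = 2, so 4+9+2 = 15.
Tuesday + 15 ≡ Wednesday — that's 1657's doomsday.
In January the doomsday date is Jan 3 (1657 is not a leap year).
Jan 13 is 10 days after Jan 3; 10 mod 7 = 3, so Wednesday + 3 = Saturday.
4986 mod 7 = 2, so 4986 days before a Saturday is Saturday − 2 = Thursday.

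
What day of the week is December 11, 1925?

Friday

Doomsday rule: the anchor day for the 1900s is Wednesday. For year 25: 25÷12 = 2 r 1, and 1÷4 = 0, so 2+1+0 = 3.
Wednesday + 3 ≡ Saturday — that's 1925's doomsday.
In December the doomsday date is Dec 12.
Dec 11 is 1 day before Dec 12; 1 mod 7 = 1, so Saturday − 1 = Friday.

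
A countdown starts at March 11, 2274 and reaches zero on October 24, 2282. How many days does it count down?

3149

Mar 11, 2274 → Mar 11, 2275: 365 days.
Mar 11, 2275 → Mar 11, 2276: 366 days (Feb 29, 2276 is in that span).
Mar 11, 2276 → Mar 11, 2277: 365 days.
Mar 11, 2277 → Mar 11, 2278: 365 days.
Mar 11, 2278 → Mar 11, 2279: 365 days.
Mar 11, 2279 → Mar 11, 2280: 366 days (Feb 29, 2280 is in that span).
Mar 11, 2280 → Mar 11, 2281: 365 days.
Mar 11, 2281 → Mar 11, 2282: 365 days.
Mar 11, 2282 → Apr 11, 2282: 31 days (March has 31).
Apr 11, 2282 → May 11, 2282: 30 days (April has 30).
May 11, 2282 → Jun 11, 2282: 31 days (May has 31).
Jun 11, 2282 → Jul 11, 2282: 30 days (June has 30).
Jul 11, 2282 → Aug 11, 2282: 31 days (July has 31).
Aug 11, 2282 → Sep 11, 2282: 31 days (August has 31).
Sep 11, 2282 → Oct 11, 2282: 30 days (September has 30).
Oct 11, 2282 → Oct 24, 2282: 13 days.
Total: 3149 days.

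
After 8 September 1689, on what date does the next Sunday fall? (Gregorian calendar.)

Sep 8, 1689 is a Thursday.
From Thursday to the next Sunday is 3 days.
Sep 8, 1689 + 3 = Sep 11, 1689.

September 11, 1689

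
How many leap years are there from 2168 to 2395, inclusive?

Multiples of 4 in [2168,2395]: 57.
Of those, multiples of 100: 2 (not leap unless ÷400).
Multiples of 400: 0.
Leap years = 57 − 2 + 0 = 55.

55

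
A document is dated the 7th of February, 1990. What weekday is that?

January 1, 1990 is a Monday.
Jan 1, 1990 → Feb 1, 1990: 31 days (January has 31).
Feb 1, 1990 → Feb 7, 1990: 6 days.
Total: 37 days.
37 mod 7 = 2, so Monday + 2 = Wednesday.

Wednesday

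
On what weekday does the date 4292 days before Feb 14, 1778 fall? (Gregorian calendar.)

Feb 14, 1778 is a Saturday.
4292 mod 7 = 1, so 4292 days before a Saturday is Saturday − 1 = Friday.

Friday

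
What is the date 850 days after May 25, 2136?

+365 (one year) → May 25, 2137 (485 left).
+365 (one year) → May 25, 2138 (120 left).
May has 31 days: +7 → Jun 1, 2138 (113 left).
Jun has 30 days: +30 → Jul 1, 2138 (83 left).
Jul has 31 days: +31 → Aug 1, 2138 (52 left).
Aug has 31 days: +31 → Sep 1, 2138 (21 left).
+21 → Sep 22, 2138.

September 22, 2138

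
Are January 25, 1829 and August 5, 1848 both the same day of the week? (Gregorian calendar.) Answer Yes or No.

From Jan 25, 1829 to Aug 5, 1848 is 7132 days.
7132 mod 7 = 6, so they are different weekdays.
(Jan 25, 1829 is a Sunday; Aug 5, 1848 is a Saturday.)

No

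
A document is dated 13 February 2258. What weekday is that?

Saturday

Doomsday rule: the anchor day for the 2200s is Friday. For year 58: 58÷12 = 4 r 10, and 10÷4 = 2, so 4+10+2 = 16.
Friday + 16 ≡ Sunday — that's 2258's doomsday.
In February the doomsday date is Feb 28 (2258 is not a leap year).
Feb 13 is 15 days before Feb 28; 15 mod 7 = 1, so Sunday − 1 = Saturday.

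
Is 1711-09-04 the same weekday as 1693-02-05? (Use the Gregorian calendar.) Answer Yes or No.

No

From Feb 5, 1693 to Sep 4, 1711 is 6784 days.
6784 mod 7 = 1, so they are different weekdays.
(Feb 5, 1693 is a Thursday; Sep 4, 1711 is a Friday.)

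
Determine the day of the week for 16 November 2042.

Doomsday rule: the anchor day for the 2000s is Tuesday. For year 42: 42÷12 = 3 r 6, and 6÷4 = 1, so 3+6+1 = 10.
Tuesday + 10 ≡ Friday — that's 2042's doomsday.
In November the doomsday date is Nov 7.
Nov 16 is 9 days after Nov 7; 9 mod 7 = 2, so Friday + 2 = Sunday.

Sunday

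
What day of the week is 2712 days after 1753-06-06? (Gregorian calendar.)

First find the weekday of Jun 6, 1753. Doomsday rule: the anchor day for the 1700s is Sunday. For year 53: 53÷12 = 4 r 5, and 5÷4 = 1, so 4+5+1 = 10.
Sunday + 10 ≡ Wednesday — that's 1753's doomsday.
In June the doomsday date is Jun 6.
Jun 6 is the doomsday itself: Wednesday.
2712 mod 7 = 3, so 2712 days after a Wednesday is Wednesday + 3 = Saturday.

Saturday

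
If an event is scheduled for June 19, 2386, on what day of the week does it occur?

Thursday

Doomsday rule: the anchor day for the 2300s is Wednesday. For year 86: 86÷12 = 7 r 2, and 2÷4 = 0, so 7+2+0 = 9.
Wednesday + 9 ≡ Friday — that's 2386's doomsday.
In June the doomsday date is Jun 6.
Jun 19 is 13 days after Jun 6; 13 mod 7 = 6, so Friday + 6 = Thursday.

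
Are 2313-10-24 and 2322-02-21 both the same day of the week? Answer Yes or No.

From Oct 24, 2313 to Feb 21, 2322 is 3042 days.
3042 mod 7 = 4, so they are different weekdays.
(Oct 24, 2313 is a Friday; Feb 21, 2322 is a Tuesday.)

No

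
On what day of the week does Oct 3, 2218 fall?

Doomsday rule: the anchor day for the 2200s is Friday. For year 18: 18÷12 = 1 r 6, and 6÷4 = 1, so 1+6+1 = 8.
Friday + 8 ≡ Saturday — that's 2218's doomsday.
In October the doomsday date is Oct 10.
Oct 3 is 7 days before Oct 10; 7 mod 7 = 0, so Saturday − 0 = Saturday.

Saturday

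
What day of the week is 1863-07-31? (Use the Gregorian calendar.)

Friday

Doomsday rule: the anchor day for the 1800s is Friday. For year 63: 63÷12 = 5 r 3, and 3÷4 = 0, so 5+3+0 = 8.
Friday + 8 ≡ Saturday — that's 1863's doomsday.
In July the doomsday date is Jul 11.
Jul 31 is 20 days after Jul 11; 20 mod 7 = 6, so Saturday + 6 = Friday.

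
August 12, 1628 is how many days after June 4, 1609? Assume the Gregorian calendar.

Jun 4, 1609 → Jun 4, 1610: 365 days.
Jun 4, 1610 → Jun 4, 1611: 365 days.
Jun 4, 1611 → Jun 4, 1612: 366 days (Feb 29, 1612 is in that span).
Jun 4, 1612 → Jun 4, 1613: 365 days.
Jun 4, 1613 → Jun 4, 1614: 365 days.
Jun 4, 1614 → Jun 4, 1615: 365 days.
Jun 4, 1615 → Jun 4, 1616: 366 days (Feb 29, 1616 is in that span).
Jun 4, 1616 → Jun 4, 1617: 365 days.
Jun 4, 1617 → Jun 4, 1618: 365 days.
Jun 4, 1618 → Jun 4, 1619: 365 days.
Jun 4, 1619 → Jun 4, 1620: 366 days (Feb 29, 1620 is in that span).
Jun 4, 1620 → Jun 4, 1621: 365 days.
Jun 4, 1621 → Jun 4, 1622: 365 days.
Jun 4, 1622 → Jun 4, 1623: 365 days.
Jun 4, 1623 → Jun 4, 1624: 366 days (Feb 29, 1624 is in that span).
Jun 4, 1624 → Jun 4, 1625: 365 days.
Jun 4, 1625 → Jun 4, 1626: 365 days.
Jun 4, 1626 → Jun 4, 1627: 365 days.
Jun 4, 1627 → Jun 4, 1628: 366 days (Feb 29, 1628 is in that span).
Jun 4, 1628 → Jul 4, 1628: 30 days (June has 30).
Jul 4, 1628 → Aug 4, 1628: 31 days (July has 31).
Aug 4, 1628 → Aug 12, 1628: 8 days.
Total: 7009 days.

7009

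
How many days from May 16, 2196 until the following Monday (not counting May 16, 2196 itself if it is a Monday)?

7

May 16, 2196 is a Monday.
From Monday to the next Monday is 7 days.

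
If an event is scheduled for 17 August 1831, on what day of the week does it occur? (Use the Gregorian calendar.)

Wednesday

January 1, 1831 is a Saturday.
Jan 1, 1831 → Feb 1, 1831: 31 days (January has 31).
Feb 1, 1831 → Mar 1, 1831: 28 days (February has 28).
Mar 1, 1831 → Apr 1, 1831: 31 days (March has 31).
Apr 1, 1831 → May 1, 1831: 30 days (April has 30).
May 1, 1831 → Jun 1, 1831: 31 days (May has 31).
Jun 1, 1831 → Jul 1, 1831: 30 days (June has 30).
Jul 1, 1831 → Aug 1, 1831: 31 days (July has 31).
Aug 1, 1831 → Aug 17, 1831: 16 days.
Total: 228 days.
228 mod 7 = 4, so Saturday + 4 = Wednesday.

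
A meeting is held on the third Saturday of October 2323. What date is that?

October 1, 2323 is a Monday.
The first Saturday is therefore October 6 (5 days later).
The third Saturday is 6 + 2×7 = October 20.

October 20, 2323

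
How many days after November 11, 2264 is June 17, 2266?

583

Nov 11, 2264 → Nov 11, 2265: 365 days.
Nov 11, 2265 → Dec 11, 2265: 30 days (November has 30).
Dec 11, 2265 → Jan 11, 2266: 31 days (December has 31).
Jan 11, 2266 → Feb 11, 2266: 31 days (January has 31).
Feb 11, 2266 → Mar 11, 2266: 28 days (February has 28).
Mar 11, 2266 → Apr 11, 2266: 31 days (March has 31).
Apr 11, 2266 → May 11, 2266: 30 days (April has 30).
May 11, 2266 → Jun 11, 2266: 31 days (May has 31).
Jun 11, 2266 → Jun 17, 2266: 6 days.
Total: 583 days.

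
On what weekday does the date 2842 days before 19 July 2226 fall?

Wednesday

First find the weekday of Jul 19, 2226. Doomsday rule: the anchor day for the 2200s is Friday. For year 26: 26÷12 = 2 r 2, and 2÷4 = 0, so 2+2+0 = 4.
Friday + 4 ≡ Tuesday — that's 2226's doomsday.
In July the doomsday date is Jul 11.
Jul 19 is 8 days after Jul 11; 8 mod 7 = 1, so Tuesday + 1 = Wednesday.
2842 mod 7 = 0, so 2842 days before a Wednesday is Wednesday − 0 = Wednesday.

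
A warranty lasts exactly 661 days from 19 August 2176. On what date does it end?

June 11, 2178

+365 (one year) → Aug 19, 2177 (296 left).
Aug has 31 days: +13 → Sep 1, 2177 (283 left).
Sep has 30 days: +30 → Oct 1, 2177 (253 left).
Oct has 31 days: +31 → Nov 1, 2177 (222 left).
Nov has 30 days: +30 → Dec 1, 2177 (192 left).
Dec has 31 days: +31 → Jan 1, 2178 (161 left).
Jan has 31 days: +31 → Feb 1, 2178 (130 left).
Feb has 28 days: +28 → Mar 1, 2178 (102 left).
Mar has 31 days: +31 → Apr 1, 2178 (71 left).
Apr has 30 days: +30 → May 1, 2178 (41 left).
May has 31 days: +31 → Jun 1, 2178 (10 left).
+10 → Jun 11, 2178.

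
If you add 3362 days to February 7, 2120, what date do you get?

+366 (one year; includes Feb 29, 2120) → Feb 7, 2121 (2996 left).
+365 (one year) → Feb 7, 2122 (2631 left).
+365 (one year) → Feb 7, 2123 (2266 left).
+365 (one year) → Feb 7, 2124 (1901 left).
+366 (one year; includes Feb 29, 2124) → Feb 7, 2125 (1535 left).
+365 (one year) → Feb 7, 2126 (1170 left).
+365 (one year) → Feb 7, 2127 (805 left).
+365 (one year) → Feb 7, 2128 (440 left).
+366 (one year; includes Feb 29, 2128) → Feb 7, 2129 (74 left).
Feb has 28 days: +22 → Mar 1, 2129 (52 left).
Mar has 31 days: +31 → Apr 1, 2129 (21 left).
+21 → Apr 22, 2129.

April 22, 2129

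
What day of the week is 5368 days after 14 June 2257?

Saturday

Jun 14, 2257 is a Sunday.
5368 mod 7 = 6, so 5368 days after a Sunday is Sunday + 6 = Saturday.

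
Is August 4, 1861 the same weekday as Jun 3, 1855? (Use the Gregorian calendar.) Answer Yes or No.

From Jun 3, 1855 to Aug 4, 1861 is 2254 days.
2254 mod 7 = 0, so they are the same weekday.
(Jun 3, 1855 is a Sunday; Aug 4, 1861 is a Sunday.)

Yes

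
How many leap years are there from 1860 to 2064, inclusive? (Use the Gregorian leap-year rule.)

Multiples of 4 in [1860,2064]: 52.
Of those, multiples of 100: 2 (not leap unless ÷400).
Multiples of 400: 1.
Leap years = 52 − 2 + 1 = 51.

51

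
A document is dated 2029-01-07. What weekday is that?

Doomsday rule: the anchor day for the 2000s is Tuesday. For year 29: 29÷12 = 2 r 5, and 5÷4 = 1, so 2+5+1 = 8.
Tuesday + 8 ≡ Wednesday — that's 2029's doomsday.
In January the doomsday date is Jan 3 (2029 is not a leap year).
Jan 7 is 4 days after Jan 3; 4 mod 7 = 4, so Wednesday + 4 = Sunday.

Sunday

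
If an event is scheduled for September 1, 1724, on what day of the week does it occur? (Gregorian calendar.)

Doomsday rule: the anchor day for the 1700s is Sunday. For year 24: 24÷12 = 2 r 0, and 0÷4 = 0, so 2+0+0 = 2.
Sunday + 2 ≡ Tuesday — that's 1724's doomsday.
In September the doomsday date is Sep 5.
Sep 1 is 4 days before Sep 5; 4 mod 7 = 4, so Tuesday − 4 = Friday.

Friday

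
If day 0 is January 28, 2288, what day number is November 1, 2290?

Jan 28, 2288 → Jan 28, 2289: 366 days (Feb 29, 2288 is in that span).
Jan 28, 2289 → Jan 28, 2290: 365 days.
Jan 28, 2290 → Feb 28, 2290: 31 days (January has 31).
Feb 28, 2290 → Mar 28, 2290: 28 days (February has 28).
Mar 28, 2290 → Apr 28, 2290: 31 days (March has 31).
Apr 28, 2290 → May 28, 2290: 30 days (April has 30).
May 28, 2290 → Jun 28, 2290: 31 days (May has 31).
Jun 28, 2290 → Jul 28, 2290: 30 days (June has 30).
Jul 28, 2290 → Aug 28, 2290: 31 days (July has 31).
Aug 28, 2290 → Sep 28, 2290: 31 days (August has 31).
Sep 28, 2290 → Oct 28, 2290: 30 days (September has 30).
Oct 28, 2290 → Nov 1, 2290: 4 days.
Total: 1008 days.

1008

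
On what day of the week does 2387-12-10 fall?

Doomsday rule: the anchor day for the 2300s is Wednesday. For year 87: 87÷12 = 7 r 3, and 3÷4 = 0, so 7+3+0 = 10.
Wednesday + 10 ≡ Saturday — that's 2387's doomsday.
In December the doomsday date is Dec 12.
Dec 10 is 2 days before Dec 12; 2 mod 7 = 2, so Saturday − 2 = Thursday.

Thursday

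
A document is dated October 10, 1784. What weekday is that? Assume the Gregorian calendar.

Sunday

Doomsday rule: the anchor day for the 1700s is Sunday. For year 84: 84÷12 = 7 r 0, and 0÷4 = 0, so 7+0+0 = 7.
Sunday + 7 ≡ Sunday — that's 1784's doomsday.
In October the doomsday date is Oct 10.
Oct 10 is the doomsday itself: Sunday.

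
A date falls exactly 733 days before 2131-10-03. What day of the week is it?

First find the weekday of Oct 3, 2131. Doomsday rule: the anchor day for the 2100s is Sunday. For year 31: 31÷12 = 2 r 7, and 7÷4 = 1, so 2+7+1 = 10.
Sunday + 10 ≡ Wednesday — that's 2131's doomsday.
In October the doomsday date is Oct 10.
Oct 3 is 7 days before Oct 10; 7 mod 7 = 0, so Wednesday − 0 = Wednesday.
733 mod 7 = 5, so 733 days before a Wednesday is Wednesday − 5 = Friday.

Friday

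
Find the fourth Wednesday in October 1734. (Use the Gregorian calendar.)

October 1, 1734 is a Friday.
The first Wednesday is therefore October 6 (5 days later).
The fourth Wednesday is 6 + 3×7 = October 27.

October 27, 1734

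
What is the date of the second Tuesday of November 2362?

November 13, 2362

November 1, 2362 is a Thursday.
The first Tuesday is therefore November 6 (5 days later).
The second Tuesday is 6 + 1×7 = November 13.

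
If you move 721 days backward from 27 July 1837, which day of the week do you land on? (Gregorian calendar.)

Jul 27, 1837 is a Thursday.
721 mod 7 = 0, so 721 days before a Thursday is Thursday − 0 = Thursday.

Thursday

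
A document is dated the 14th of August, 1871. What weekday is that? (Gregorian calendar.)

Doomsday rule: the anchor day for the 1800s is Friday. For year 71: 71÷12 = 5 r 11, and 11÷4 = 2, so 5+11+2 = 18.
Friday + 18 ≡ Tuesday — that's 1871's doomsday.
In August the doomsday date is Aug 8.
Aug 14 is 6 days after Aug 8; 6 mod 7 = 6, so Tuesday + 6 = Monday.

Monday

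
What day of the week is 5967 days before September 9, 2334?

Sep 9, 2334 is a Sunday.
5967 mod 7 = 3, so 5967 days before a Sunday is Sunday − 3 = Thursday.

Thursday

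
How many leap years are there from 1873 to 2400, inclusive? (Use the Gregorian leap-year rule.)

Multiples of 4 in [1873,2400]: 132.
Of those, multiples of 100: 6 (not leap unless ÷400).
Multiples of 400: 2.
Leap years = 132 − 6 + 2 = 128.

128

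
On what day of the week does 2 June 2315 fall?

Wednesday

Doomsday rule: the anchor day for the 2300s is Wednesday. For year 15: 15÷12 = 1 r 3, and 3÷4 = 0, so 1+3+0 = 4.
Wednesday + 4 ≡ Sunday — that's 2315's doomsday.
In June the doomsday date is Jun 6.
Jun 2 is 4 days before Jun 6; 4 mod 7 = 4, so Sunday − 4 = Wednesday.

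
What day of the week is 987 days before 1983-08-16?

Aug 16, 1983 is a Tuesday.
987 mod 7 = 0, so 987 days before a Tuesday is Tuesday − 0 = Tuesday.

Tuesday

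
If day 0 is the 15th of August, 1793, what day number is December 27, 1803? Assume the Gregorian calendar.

3785

Aug 15, 1793 → Aug 15, 1794: 365 days.
Aug 15, 1794 → Aug 15, 1795: 365 days.
Aug 15, 1795 → Aug 15, 1796: 366 days (Feb 29, 1796 is in that span).
Aug 15, 1796 → Aug 15, 1797: 365 days.
Aug 15, 1797 → Aug 15, 1798: 365 days.
Aug 15, 1798 → Aug 15, 1799: 365 days.
Aug 15, 1799 → Aug 15, 1800: 365 days.
Aug 15, 1800 → Aug 15, 1801: 365 days.
Aug 15, 1801 → Aug 15, 1802: 365 days.
Aug 15, 1802 → Aug 15, 1803: 365 days.
Aug 15, 1803 → Sep 15, 1803: 31 days (August has 31).
Sep 15, 1803 → Oct 15, 1803: 30 days (September has 30).
Oct 15, 1803 → Nov 15, 1803: 31 days (October has 31).
Nov 15, 1803 → Dec 15, 1803: 30 days (November has 30).
Dec 15, 1803 → Dec 27, 1803: 12 days.
Total: 3785 days.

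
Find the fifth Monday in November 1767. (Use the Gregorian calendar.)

November 30, 1767

November 1, 1767 is a Sunday.
The first Monday is therefore November 2 (1 days later).
The fifth Monday is 2 + 4×7 = November 30.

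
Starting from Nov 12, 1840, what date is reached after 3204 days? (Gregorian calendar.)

August 21, 1849

+365 (one year) → Nov 12, 1841 (2839 left).
+365 (one year) → Nov 12, 1842 (2474 left).
+365 (one year) → Nov 12, 1843 (2109 left).
+366 (one year; includes Feb 29, 1844) → Nov 12, 1844 (1743 left).
+365 (one year) → Nov 12, 1845 (1378 left).
+365 (one year) → Nov 12, 1846 (1013 left).
+365 (one year) → Nov 12, 1847 (648 left).
+366 (one year; includes Feb 29, 1848) → Nov 12, 1848 (282 left).
Nov has 30 days: +19 → Dec 1, 1848 (263 left).
Dec has 31 days: +31 → Jan 1, 1849 (232 left).
Jan has 31 days: +31 → Feb 1, 1849 (201 left).
Feb has 28 days: +28 → Mar 1, 1849 (173 left).
Mar has 31 days: +31 → Apr 1, 1849 (142 left).
Apr has 30 days: +30 → May 1, 1849 (112 left).
May has 31 days: +31 → Jun 1, 1849 (81 left).
Jun has 30 days: +30 → Jul 1, 1849 (51 left).
Jul has 31 days: +31 → Aug 1, 1849 (20 left).
+20 → Aug 21, 1849.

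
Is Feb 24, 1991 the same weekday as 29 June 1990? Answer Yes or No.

No

From Jun 29, 1990 to Feb 24, 1991 is 240 days.
240 mod 7 = 2, so they are different weekdays.
(Jun 29, 1990 is a Friday; Feb 24, 1991 is a Sunday.)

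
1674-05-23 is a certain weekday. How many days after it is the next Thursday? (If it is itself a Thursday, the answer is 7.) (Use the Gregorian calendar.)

May 23, 1674 is a Wednesday.
From Wednesday to the next Thursday is 1 day.

1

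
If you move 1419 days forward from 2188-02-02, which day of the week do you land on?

Feb 2, 2188 is a Saturday.
1419 mod 7 = 5, so 1419 days after a Saturday is Saturday + 5 = Thursday.

Thursday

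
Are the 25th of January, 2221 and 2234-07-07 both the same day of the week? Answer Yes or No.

No

From Jan 25, 2221 to Jul 7, 2234 is 4911 days.
4911 mod 7 = 4, so they are different weekdays.
(Jan 25, 2221 is a Thursday; Jul 7, 2234 is a Monday.)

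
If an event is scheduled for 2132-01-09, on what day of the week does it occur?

Doomsday rule: the anchor day for the 2100s is Sunday. For year 32: 32÷12 = 2 r 8, and 8÷4 = 2, so 2+8+2 = 12.
Sunday + 12 ≡ Friday — that's 2132's doomsday.
In January the doomsday date is Jan 4 (2132 is a leap year (divisible by 4)).
Jan 9 is 5 days after Jan 4; 5 mod 7 = 5, so Friday + 5 = Wednesday.

Wednesday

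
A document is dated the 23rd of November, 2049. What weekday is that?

Tuesday

January 1, 2049 is a Friday.
Jan 1, 2049 → Feb 1, 2049: 31 days (January has 31).
Feb 1, 2049 → Mar 1, 2049: 28 days (February has 28).
Mar 1, 2049 → Apr 1, 2049: 31 days (March has 31).
Apr 1, 2049 → May 1, 2049: 30 days (April has 30).
May 1, 2049 → Jun 1, 2049: 31 days (May has 31).
Jun 1, 2049 → Jul 1, 2049: 30 days (June has 30).
Jul 1, 2049 → Aug 1, 2049: 31 days (July has 31).
Aug 1, 2049 → Sep 1, 2049: 31 days (August has 31).
Sep 1, 2049 → Oct 1, 2049: 30 days (September has 30).
Oct 1, 2049 → Nov 1, 2049: 31 days (October has 31).
Nov 1, 2049 → Nov 23, 2049: 22 days.
Total: 326 days.
326 mod 7 = 4, so Friday + 4 = Tuesday.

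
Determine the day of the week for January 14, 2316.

Friday

Doomsday rule: the anchor day for the 2300s is Wednesday. For year 16: 16÷12 = 1 r 4, and 4÷4 = 1, so 1+4+1 = 6.
Wednesday + 6 ≡ Tuesday — that's 2316's doomsday.
In January the doomsday date is Jan 4 (2316 is a leap year (divisible by 4)).
Jan 14 is 10 days after Jan 4; 10 mod 7 = 3, so Tuesday + 3 = Friday.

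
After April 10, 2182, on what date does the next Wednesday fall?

Apr 10, 2182 is a Wednesday.
From Wednesday to the next Wednesday is 7 days.
Apr 10, 2182 + 7 = Apr 17, 2182.

April 17, 2182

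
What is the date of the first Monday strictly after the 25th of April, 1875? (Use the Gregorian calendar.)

April 26, 1875

Apr 25, 1875 is a Sunday.
From Sunday to the next Monday is 1 day.
Apr 25, 1875 + 1 = Apr 26, 1875.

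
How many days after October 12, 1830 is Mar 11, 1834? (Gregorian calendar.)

1246

Oct 12, 1830 → Oct 12, 1831: 365 days.
Oct 12, 1831 → Oct 12, 1832: 366 days (Feb 29, 1832 is in that span).
Oct 12, 1832 → Oct 12, 1833: 365 days.
Oct 12, 1833 → Nov 12, 1833: 31 days (October has 31).
Nov 12, 1833 → Dec 12, 1833: 30 days (November has 30).
Dec 12, 1833 → Jan 12, 1834: 31 days (December has 31).
Jan 12, 1834 → Feb 12, 1834: 31 days (January has 31).
Feb 12, 1834 → Mar 11, 1834: 27 days.
Total: 1246 days.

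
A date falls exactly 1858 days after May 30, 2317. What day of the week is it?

Saturday

May 30, 2317 is a Wednesday.
1858 mod 7 = 3, so 1858 days after a Wednesday is Wednesday + 3 = Saturday.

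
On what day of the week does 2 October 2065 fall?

Friday

Doomsday rule: the anchor day for the 2000s is Tuesday. For year 65: 65÷12 = 5 r 5, and 5÷4 = 1, so 5+5+1 = 11.
Tuesday + 11 ≡ Saturday — that's 2065's doomsday.
In October the doomsday date is Oct 10.
Oct 2 is 8 days before Oct 10; 8 mod 7 = 1, so Saturday − 1 = Friday.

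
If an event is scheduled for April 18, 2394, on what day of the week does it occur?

Monday

Doomsday rule: the anchor day for the 2300s is Wednesday. For year 94: 94÷12 = 7 r 10, and 10÷4 = 2, so 7+10+2 = 19.
Wednesday + 19 ≡ Monday — that's 2394's doomsday.
In April the doomsday date is Apr 4.
Apr 18 is 14 days after Apr 4; 14 mod 7 = 0, so Monday + 0 = Monday.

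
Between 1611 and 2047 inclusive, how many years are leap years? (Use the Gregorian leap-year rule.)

106

Multiples of 4 in [1611,2047]: 109.
Of those, multiples of 100: 4 (not leap unless ÷400).
Multiples of 400: 1.
Leap years = 109 − 4 + 1 = 106.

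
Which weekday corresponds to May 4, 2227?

Doomsday rule: the anchor day for the 2200s is Friday. For year 27: 27÷12 = 2 r 3, and 3÷4 = 0, so 2+3+0 = 5.
Friday + 5 ≡ Wednesday — that's 2227's doomsday.
In May the doomsday date is May 9.
May 4 is 5 days before May 9; 5 mod 7 = 5, so Wednesday − 5 = Friday.

Friday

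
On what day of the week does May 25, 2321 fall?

Wednesday

Doomsday rule: the anchor day for the 2300s is Wednesday. For year 21: 21÷12 = 1 r 9, and 9÷4 = 2, so 1+9+2 = 12.
Wednesday + 12 ≡ Monday — that's 2321's doomsday.
In May the doomsday date is May 9.
May 25 is 16 days after May 9; 16 mod 7 = 2, so Monday + 2 = Wednesday.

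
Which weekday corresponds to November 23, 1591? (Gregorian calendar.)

Saturday

Doomsday rule: the anchor day for the 1500s is Wednesday. For year 91: 91÷12 = 7 r 7, and 7÷4 = 1, so 7+7+1 = 15.
Wednesday + 15 ≡ Thursday — that's 1591's doomsday.
In November the doomsday date is Nov 7.
Nov 23 is 16 days after Nov 7; 16 mod 7 = 2, so Thursday + 2 = Saturday.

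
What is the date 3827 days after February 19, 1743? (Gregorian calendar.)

+365 (one year) → Feb 19, 1744 (3462 left).
+366 (one year; includes Feb 29, 1744) → Feb 19, 1745 (3096 left).
+365 (one year) → Feb 19, 1746 (2731 left).
+365 (one year) → Feb 19, 1747 (2366 left).
+365 (one year) → Feb 19, 1748 (2001 left).
+366 (one year; includes Feb 29, 1748) → Feb 19, 1749 (1635 left).
+365 (one year) → Feb 19, 1750 (1270 left).
+365 (one year) → Feb 19, 1751 (905 left).
+365 (one year) → Feb 19, 1752 (540 left).
+366 (one year; includes Feb 29, 1752) → Feb 19, 1753 (174 left).
Feb has 28 days: +10 → Mar 1, 1753 (164 left).
Mar has 31 days: +31 → Apr 1, 1753 (133 left).
Apr has 30 days: +30 → May 1, 1753 (103 left).
May has 31 days: +31 → Jun 1, 1753 (72 left).
Jun has 30 days: +30 → Jul 1, 1753 (42 left).
Jul has 31 days: +31 → Aug 1, 1753 (11 left).
+11 → Aug 12, 1753.

August 12, 1753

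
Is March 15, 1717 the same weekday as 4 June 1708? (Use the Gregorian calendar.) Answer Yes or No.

Yes

From Jun 4, 1708 to Mar 15, 1717 is 3206 days.
3206 mod 7 = 0, so they are the same weekday.
(Jun 4, 1708 is a Monday; Mar 15, 1717 is a Monday.)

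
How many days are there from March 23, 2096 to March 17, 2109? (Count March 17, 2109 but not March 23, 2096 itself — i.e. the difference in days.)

4741

Mar 23, 2096 → Mar 23, 2097: 365 days.
Mar 23, 2097 → Mar 23, 2098: 365 days.
Mar 23, 2098 → Mar 23, 2099: 365 days.
Mar 23, 2099 → Mar 23, 2100: 365 days.
Mar 23, 2100 → Mar 23, 2101: 365 days.
Mar 23, 2101 → Mar 23, 2102: 365 days.
Mar 23, 2102 → Mar 23, 2103: 365 days.
Mar 23, 2103 → Mar 23, 2104: 366 days (Feb 29, 2104 is in that span).
Mar 23, 2104 → Mar 23, 2105: 365 days.
Mar 23, 2105 → Mar 23, 2106: 365 days.
Mar 23, 2106 → Mar 23, 2107: 365 days.
Mar 23, 2107 → Mar 23, 2108: 366 days (Feb 29, 2108 is in that span).
Mar 23, 2108 → Apr 23, 2108: 31 days (March has 31).
Apr 23, 2108 → May 23, 2108: 30 days (April has 30).
May 23, 2108 → Jun 23, 2108: 31 days (May has 31).
Jun 23, 2108 → Jul 23, 2108: 30 days (June has 30).
Jul 23, 2108 → Aug 23, 2108: 31 days (July has 31).
Aug 23, 2108 → Sep 23, 2108: 31 days (August has 31).
Sep 23, 2108 → Oct 23, 2108: 30 days (September has 30).
Oct 23, 2108 → Nov 23, 2108: 31 days (October has 31).
Nov 23, 2108 → Dec 23, 2108: 30 days (November has 30).
Dec 23, 2108 → Jan 23, 2109: 31 days (December has 31).
Jan 23, 2109 → Feb 23, 2109: 31 days (January has 31).
Feb 23, 2109 → Mar 17, 2109: 22 days.
Total: 4741 days.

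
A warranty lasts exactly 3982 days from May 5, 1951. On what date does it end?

March 30, 1962

+366 (one year; includes Feb 29, 1952) → May 5, 1952 (3616 left).
+365 (one year) → May 5, 1953 (3251 left).
+365 (one year) → May 5, 1954 (2886 left).
+365 (one year) → May 5, 1955 (2521 left).
+366 (one year; includes Feb 29, 1956) → May 5, 1956 (2155 left).
+365 (one year) → May 5, 1957 (1790 left).
+365 (one year) → May 5, 1958 (1425 left).
+365 (one year) → May 5, 1959 (1060 left).
+366 (one year; includes Feb 29, 1960) → May 5, 1960 (694 left).
+365 (one year) → May 5, 1961 (329 left).
May has 31 days: +27 → Jun 1, 1961 (302 left).
Jun has 30 days: +30 → Jul 1, 1961 (272 left).
Jul has 31 days: +31 → Aug 1, 1961 (241 left).
Aug has 31 days: +31 → Sep 1, 1961 (210 left).
Sep has 30 days: +30 → Oct 1, 1961 (180 left).
Oct has 31 days: +31 → Nov 1, 1961 (149 left).
Nov has 30 days: +30 → Dec 1, 1961 (119 left).
Dec has 31 days: +31 → Jan 1, 1962 (88 left).
Jan has 31 days: +31 → Feb 1, 1962 (57 left).
Feb has 28 days: +28 → Mar 1, 1962 (29 left).
+29 → Mar 30, 1962.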